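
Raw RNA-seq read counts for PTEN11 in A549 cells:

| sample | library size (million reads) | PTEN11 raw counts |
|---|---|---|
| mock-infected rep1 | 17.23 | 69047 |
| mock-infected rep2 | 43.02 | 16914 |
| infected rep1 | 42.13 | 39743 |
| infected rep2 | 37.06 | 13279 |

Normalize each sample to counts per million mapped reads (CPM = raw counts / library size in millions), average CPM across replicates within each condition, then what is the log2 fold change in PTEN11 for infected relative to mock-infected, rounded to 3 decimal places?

CPM(mock-infected rep1) = 69047 / 17.23 = 4007.3709
CPM(mock-infected rep2) = 16914 / 43.02 = 393.1660
CPM(infected rep1) = 39743 / 42.13 = 943.3420
CPM(infected rep2) = 13279 / 37.06 = 358.3108
mean CPM(mock-infected) = 2200.2684; mean CPM(infected) = 650.8264
Fold change = 650.8264 / 2200.2684 = 0.29579
log2(0.29579) = -1.7573

-1.757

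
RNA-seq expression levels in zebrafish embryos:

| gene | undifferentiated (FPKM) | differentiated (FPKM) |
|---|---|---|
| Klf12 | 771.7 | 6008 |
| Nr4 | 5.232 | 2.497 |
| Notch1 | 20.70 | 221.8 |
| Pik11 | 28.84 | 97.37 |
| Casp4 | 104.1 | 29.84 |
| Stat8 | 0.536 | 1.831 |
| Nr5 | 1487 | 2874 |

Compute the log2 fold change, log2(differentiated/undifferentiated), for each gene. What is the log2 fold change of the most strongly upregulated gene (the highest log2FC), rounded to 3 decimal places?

3.422

log2(6008/771.7) = 2.961  (Klf12)
log2(2.497/5.232) = -1.067  (Nr4)
log2(221.8/20.70) = 3.422  (Notch1)
log2(97.37/28.84) = 1.755  (Pik11)
log2(29.84/104.1) = -1.803  (Casp4)
log2(1.831/0.536) = 1.772  (Stat8)
log2(2874/1487) = 0.951  (Nr5)
Notch1 is most strongly upregulated.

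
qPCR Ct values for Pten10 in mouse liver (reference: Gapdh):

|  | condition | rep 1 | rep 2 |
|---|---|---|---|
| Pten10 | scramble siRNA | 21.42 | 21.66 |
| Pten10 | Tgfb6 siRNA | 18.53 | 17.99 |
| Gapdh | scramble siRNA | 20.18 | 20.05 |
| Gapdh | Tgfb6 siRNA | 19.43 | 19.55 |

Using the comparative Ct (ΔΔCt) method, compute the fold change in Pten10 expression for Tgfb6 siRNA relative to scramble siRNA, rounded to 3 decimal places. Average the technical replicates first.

6.298

Mean Ct: Pten10 scramble siRNA 21.540; Pten10 Tgfb6 siRNA 18.260; Gapdh scramble siRNA 20.115; Gapdh Tgfb6 siRNA 19.490
ΔCt(scramble siRNA) = 21.540 − 20.115 = 1.425
ΔCt(Tgfb6 siRNA) = 18.260 − 19.490 = -1.230
ΔΔCt = -1.230 − 1.425 = -2.655
Fold change = 2^(−(-2.655)) = 2^2.655 = 6.2985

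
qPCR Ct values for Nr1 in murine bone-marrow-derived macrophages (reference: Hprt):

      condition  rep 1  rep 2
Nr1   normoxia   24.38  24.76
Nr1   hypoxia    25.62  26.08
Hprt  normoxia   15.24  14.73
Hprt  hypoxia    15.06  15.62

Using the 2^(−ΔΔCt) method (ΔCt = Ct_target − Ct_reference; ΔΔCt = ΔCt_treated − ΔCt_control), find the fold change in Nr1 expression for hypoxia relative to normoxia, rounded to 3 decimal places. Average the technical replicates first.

0.527

Mean Ct: Nr1 normoxia 24.570; Nr1 hypoxia 25.850; Hprt normoxia 14.985; Hprt hypoxia 15.340
ΔCt(normoxia) = 24.570 − 14.985 = 9.585
ΔCt(hypoxia) = 25.850 − 15.340 = 10.510
ΔΔCt = 10.510 − 9.585 = 0.925
Fold change = 2^(−0.925) = 0.5267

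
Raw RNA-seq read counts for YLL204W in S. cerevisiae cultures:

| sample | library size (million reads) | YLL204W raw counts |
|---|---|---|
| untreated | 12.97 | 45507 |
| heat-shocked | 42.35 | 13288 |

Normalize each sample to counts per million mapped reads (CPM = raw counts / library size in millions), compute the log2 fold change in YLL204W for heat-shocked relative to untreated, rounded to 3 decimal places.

CPM(untreated) = 45507 / 12.97 = 3508.6353
CPM(heat-shocked) = 13288 / 42.35 = 313.7662
Fold change = 313.7662 / 3508.6353 = 0.08943
log2(0.08943) = -3.4831

-3.483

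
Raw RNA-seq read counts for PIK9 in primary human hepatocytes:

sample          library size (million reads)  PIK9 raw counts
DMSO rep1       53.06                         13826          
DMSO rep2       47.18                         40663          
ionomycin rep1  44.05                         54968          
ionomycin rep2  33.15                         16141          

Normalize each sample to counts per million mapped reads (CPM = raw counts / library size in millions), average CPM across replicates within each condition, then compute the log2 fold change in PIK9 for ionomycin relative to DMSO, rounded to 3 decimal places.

0.628

CPM(DMSO rep1) = 13826 / 53.06 = 260.5729
CPM(DMSO rep2) = 40663 / 47.18 = 861.8694
CPM(ionomycin rep1) = 54968 / 44.05 = 1247.8547
CPM(ionomycin rep2) = 16141 / 33.15 = 486.9080
mean CPM(DMSO) = 561.2212; mean CPM(ionomycin) = 867.3814
Fold change = 867.3814 / 561.2212 = 1.54552
log2(1.54552) = 0.6281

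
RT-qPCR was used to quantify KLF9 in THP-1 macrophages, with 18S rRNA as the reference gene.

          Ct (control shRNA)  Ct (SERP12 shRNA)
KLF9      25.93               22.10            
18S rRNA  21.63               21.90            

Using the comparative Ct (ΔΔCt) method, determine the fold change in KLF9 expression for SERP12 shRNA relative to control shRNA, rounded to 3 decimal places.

17.148

ΔCt(control shRNA) = 25.930 − 21.630 = 4.300
ΔCt(SERP12 shRNA) = 22.100 − 21.900 = 0.200
ΔΔCt = 0.200 − 4.300 = -4.100
Fold change = 2^(−(-4.100)) = 2^4.100 = 17.1484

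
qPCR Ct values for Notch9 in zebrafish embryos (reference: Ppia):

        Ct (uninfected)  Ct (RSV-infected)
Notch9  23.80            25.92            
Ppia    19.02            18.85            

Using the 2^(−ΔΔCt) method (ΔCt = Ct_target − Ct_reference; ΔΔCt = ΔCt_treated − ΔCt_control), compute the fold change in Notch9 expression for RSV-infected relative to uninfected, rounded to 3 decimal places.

ΔCt(uninfected) = 23.800 − 19.020 = 4.780
ΔCt(RSV-infected) = 25.920 − 18.850 = 7.070
ΔΔCt = 7.070 − 4.780 = 2.290
Fold change = 2^(−2.290) = 0.2045

0.204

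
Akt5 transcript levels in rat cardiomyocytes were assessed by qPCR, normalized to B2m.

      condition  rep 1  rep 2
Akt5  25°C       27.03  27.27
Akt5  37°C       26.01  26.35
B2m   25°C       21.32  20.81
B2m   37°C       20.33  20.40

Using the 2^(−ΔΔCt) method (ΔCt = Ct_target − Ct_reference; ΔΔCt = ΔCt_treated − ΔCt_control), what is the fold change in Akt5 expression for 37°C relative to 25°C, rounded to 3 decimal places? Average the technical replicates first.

Mean Ct: Akt5 25°C 27.150; Akt5 37°C 26.180; B2m 25°C 21.065; B2m 37°C 20.365
ΔCt(25°C) = 27.150 − 21.065 = 6.085
ΔCt(37°C) = 26.180 − 20.365 = 5.815
ΔΔCt = 5.815 − 6.085 = -0.270
Fold change = 2^(−(-0.270)) = 2^0.270 = 1.2058

1.206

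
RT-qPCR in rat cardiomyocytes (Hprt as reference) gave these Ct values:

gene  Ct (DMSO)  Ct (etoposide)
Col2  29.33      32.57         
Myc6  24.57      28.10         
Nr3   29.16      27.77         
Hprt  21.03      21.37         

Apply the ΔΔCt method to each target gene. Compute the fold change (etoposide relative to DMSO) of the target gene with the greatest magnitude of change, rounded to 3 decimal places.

0.110

Col2: ΔΔCt = (32.57−21.37) − (29.33−21.03) = 11.20 − 8.30 = 2.90; fold change = 2^-2.90 = 0.134
Myc6: ΔΔCt = (28.10−21.37) − (24.57−21.03) = 6.73 − 3.54 = 3.19; fold change = 2^-3.19 = 0.110
Nr3: ΔΔCt = (27.77−21.37) − (29.16−21.03) = 6.40 − 8.13 = -1.73; fold change = 2^1.73 = 3.317
Myc6 has the largest |ΔΔCt| = 3.19.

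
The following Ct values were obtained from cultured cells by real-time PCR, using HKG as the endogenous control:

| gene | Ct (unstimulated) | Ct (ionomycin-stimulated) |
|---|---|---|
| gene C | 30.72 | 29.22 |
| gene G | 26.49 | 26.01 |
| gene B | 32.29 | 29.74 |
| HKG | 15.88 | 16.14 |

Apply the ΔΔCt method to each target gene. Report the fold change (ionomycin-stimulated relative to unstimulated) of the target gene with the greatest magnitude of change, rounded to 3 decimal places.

gene C: ΔΔCt = (29.22−16.14) − (30.72−15.88) = 13.08 − 14.84 = -1.76; fold change = 2^1.76 = 3.387
gene G: ΔΔCt = (26.01−16.14) − (26.49−15.88) = 9.87 − 10.61 = -0.74; fold change = 2^0.74 = 1.670
gene B: ΔΔCt = (29.74−16.14) − (32.29−15.88) = 13.60 − 16.41 = -2.81; fold change = 2^2.81 = 7.013
gene B has the largest |ΔΔCt| = 2.81.

7.013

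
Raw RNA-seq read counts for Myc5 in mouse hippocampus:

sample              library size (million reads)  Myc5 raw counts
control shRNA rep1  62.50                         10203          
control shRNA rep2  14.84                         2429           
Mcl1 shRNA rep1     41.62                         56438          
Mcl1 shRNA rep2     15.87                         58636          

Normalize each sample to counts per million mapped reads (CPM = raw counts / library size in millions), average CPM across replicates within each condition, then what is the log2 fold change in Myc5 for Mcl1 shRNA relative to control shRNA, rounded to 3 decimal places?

CPM(control shRNA rep1) = 10203 / 62.50 = 163.2480
CPM(control shRNA rep2) = 2429 / 14.84 = 163.6792
CPM(Mcl1 shRNA rep1) = 56438 / 41.62 = 1356.0308
CPM(Mcl1 shRNA rep2) = 58636 / 15.87 = 3694.7700
mean CPM(control shRNA) = 163.4636; mean CPM(Mcl1 shRNA) = 2525.4004
Fold change = 2525.4004 / 163.4636 = 15.44931
log2(15.44931) = 3.9495

3.949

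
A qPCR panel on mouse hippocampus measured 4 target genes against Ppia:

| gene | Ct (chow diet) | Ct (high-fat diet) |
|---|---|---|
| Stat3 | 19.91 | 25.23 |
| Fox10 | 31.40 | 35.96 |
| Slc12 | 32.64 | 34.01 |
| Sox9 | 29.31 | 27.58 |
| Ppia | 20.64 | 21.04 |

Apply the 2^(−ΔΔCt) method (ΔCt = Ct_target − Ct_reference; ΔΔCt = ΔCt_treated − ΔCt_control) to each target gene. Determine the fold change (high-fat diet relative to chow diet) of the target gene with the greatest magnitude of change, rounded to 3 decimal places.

Stat3: ΔΔCt = (25.23−21.04) − (19.91−20.64) = 4.19 − (-0.73) = 4.92; fold change = 2^-4.92 = 0.033
Fox10: ΔΔCt = (35.96−21.04) − (31.40−20.64) = 14.92 − 10.76 = 4.16; fold change = 2^-4.16 = 0.056
Slc12: ΔΔCt = (34.01−21.04) − (32.64−20.64) = 12.97 − 12.00 = 0.97; fold change = 2^-0.97 = 0.511
Sox9: ΔΔCt = (27.58−21.04) − (29.31−20.64) = 6.54 − 8.67 = -2.13; fold change = 2^2.13 = 4.377
Stat3 has the largest |ΔΔCt| = 4.92.

0.033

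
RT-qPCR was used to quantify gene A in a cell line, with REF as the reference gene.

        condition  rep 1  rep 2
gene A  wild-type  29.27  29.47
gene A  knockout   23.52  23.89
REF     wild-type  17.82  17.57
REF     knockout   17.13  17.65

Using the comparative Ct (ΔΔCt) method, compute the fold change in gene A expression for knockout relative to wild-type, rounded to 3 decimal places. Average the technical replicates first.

41.070

Mean Ct: gene A wild-type 29.370; gene A knockout 23.705; REF wild-type 17.695; REF knockout 17.390
ΔCt(wild-type) = 29.370 − 17.695 = 11.675
ΔCt(knockout) = 23.705 − 17.390 = 6.315
ΔΔCt = 6.315 − 11.675 = -5.360
Fold change = 2^(−(-5.360)) = 2^5.360 = 41.0696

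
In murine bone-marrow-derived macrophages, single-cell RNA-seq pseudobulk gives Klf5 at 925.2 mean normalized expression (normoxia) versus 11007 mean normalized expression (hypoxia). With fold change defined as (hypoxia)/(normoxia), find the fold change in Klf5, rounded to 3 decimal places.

11.897

Fold change = 11007 / 925.2 = 11.8969
Klf5 is upregulated.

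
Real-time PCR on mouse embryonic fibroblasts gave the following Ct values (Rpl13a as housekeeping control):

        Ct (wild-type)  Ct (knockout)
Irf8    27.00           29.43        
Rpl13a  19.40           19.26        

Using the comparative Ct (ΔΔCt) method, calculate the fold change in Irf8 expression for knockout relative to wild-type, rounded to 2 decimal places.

0.17

ΔCt(wild-type) = 27.000 − 19.400 = 7.600
ΔCt(knockout) = 29.430 − 19.260 = 10.170
ΔΔCt = 10.170 − 7.600 = 2.570
Fold change = 2^(−2.570) = 0.168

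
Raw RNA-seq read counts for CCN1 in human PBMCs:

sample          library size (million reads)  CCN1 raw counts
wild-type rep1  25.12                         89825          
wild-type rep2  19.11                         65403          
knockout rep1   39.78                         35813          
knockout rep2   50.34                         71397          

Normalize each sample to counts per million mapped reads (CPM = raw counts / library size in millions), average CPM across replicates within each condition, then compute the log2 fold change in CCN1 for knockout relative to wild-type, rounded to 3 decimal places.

-1.594

CPM(wild-type rep1) = 89825 / 25.12 = 3575.8360
CPM(wild-type rep2) = 65403 / 19.11 = 3422.4490
CPM(knockout rep1) = 35813 / 39.78 = 900.2765
CPM(knockout rep2) = 71397 / 50.34 = 1418.2956
mean CPM(wild-type) = 3499.1425; mean CPM(knockout) = 1159.2861
Fold change = 1159.2861 / 3499.1425 = 0.33131
log2(0.33131) = -1.5938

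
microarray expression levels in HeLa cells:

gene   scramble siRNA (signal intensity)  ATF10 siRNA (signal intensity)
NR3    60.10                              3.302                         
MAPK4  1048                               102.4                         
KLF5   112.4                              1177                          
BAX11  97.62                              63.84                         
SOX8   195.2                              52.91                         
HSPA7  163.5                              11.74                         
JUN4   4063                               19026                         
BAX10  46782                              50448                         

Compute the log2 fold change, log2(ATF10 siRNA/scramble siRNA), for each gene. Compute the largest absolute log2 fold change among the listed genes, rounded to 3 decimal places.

4.186

log2(3.302/60.10) = -4.186  (NR3)
log2(102.4/1048) = -3.355  (MAPK4)
log2(1177/112.4) = 3.388  (KLF5)
log2(63.84/97.62) = -0.613  (BAX11)
log2(52.91/195.2) = -1.883  (SOX8)
log2(11.74/163.5) = -3.800  (HSPA7)
log2(19026/4063) = 2.227  (JUN4)
log2(50448/46782) = 0.109  (BAX10)
The largest magnitude belongs to NR3.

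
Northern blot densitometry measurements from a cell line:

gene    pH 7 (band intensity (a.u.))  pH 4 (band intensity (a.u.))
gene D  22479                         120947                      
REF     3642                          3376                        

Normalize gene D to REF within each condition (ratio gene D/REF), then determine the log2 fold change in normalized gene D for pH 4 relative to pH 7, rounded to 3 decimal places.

2.537

gene D/REF (pH 7) = 22479 / 3642 = 6.1722
gene D/REF (pH 4) = 120947 / 3376 = 35.826
Fold change = 35.826 / 6.1722 = 5.8044
log2(5.8044) = 2.5371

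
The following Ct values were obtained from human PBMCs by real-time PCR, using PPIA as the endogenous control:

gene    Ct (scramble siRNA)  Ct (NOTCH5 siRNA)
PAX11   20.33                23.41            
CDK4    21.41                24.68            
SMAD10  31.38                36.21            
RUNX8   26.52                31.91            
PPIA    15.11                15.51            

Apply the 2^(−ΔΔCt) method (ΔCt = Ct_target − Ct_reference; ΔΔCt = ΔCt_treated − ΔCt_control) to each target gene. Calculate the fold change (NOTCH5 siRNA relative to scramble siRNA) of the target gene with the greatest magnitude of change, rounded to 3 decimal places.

PAX11: ΔΔCt = (23.41−15.51) − (20.33−15.11) = 7.90 − 5.22 = 2.68; fold change = 2^-2.68 = 0.156
CDK4: ΔΔCt = (24.68−15.51) − (21.41−15.11) = 9.17 − 6.30 = 2.87; fold change = 2^-2.87 = 0.137
SMAD10: ΔΔCt = (36.21−15.51) − (31.38−15.11) = 20.70 − 16.27 = 4.43; fold change = 2^-4.43 = 0.046
RUNX8: ΔΔCt = (31.91−15.51) − (26.52−15.11) = 16.40 − 11.41 = 4.99; fold change = 2^-4.99 = 0.031
RUNX8 has the largest |ΔΔCt| = 4.99.

0.031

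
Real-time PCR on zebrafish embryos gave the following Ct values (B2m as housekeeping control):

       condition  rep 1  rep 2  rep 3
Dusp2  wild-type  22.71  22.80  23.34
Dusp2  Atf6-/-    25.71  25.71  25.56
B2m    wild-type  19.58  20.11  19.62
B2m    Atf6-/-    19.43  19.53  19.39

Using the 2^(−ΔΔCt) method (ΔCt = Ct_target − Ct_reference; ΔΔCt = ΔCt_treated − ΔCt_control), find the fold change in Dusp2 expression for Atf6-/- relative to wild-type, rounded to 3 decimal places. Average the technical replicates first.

Mean Ct: Dusp2 wild-type 22.950; Dusp2 Atf6-/- 25.660; B2m wild-type 19.770; B2m Atf6-/- 19.450
ΔCt(wild-type) = 22.950 − 19.770 = 3.180
ΔCt(Atf6-/-) = 25.660 − 19.450 = 6.210
ΔΔCt = 6.210 − 3.180 = 3.030
Fold change = 2^(−3.030) = 0.1224

0.122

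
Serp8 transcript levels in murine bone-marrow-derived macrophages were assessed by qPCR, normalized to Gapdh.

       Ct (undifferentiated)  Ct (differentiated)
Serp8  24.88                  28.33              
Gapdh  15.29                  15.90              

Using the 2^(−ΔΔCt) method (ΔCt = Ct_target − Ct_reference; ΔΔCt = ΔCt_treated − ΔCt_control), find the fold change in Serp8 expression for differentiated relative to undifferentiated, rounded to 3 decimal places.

ΔCt(undifferentiated) = 24.880 − 15.290 = 9.590
ΔCt(differentiated) = 28.330 − 15.900 = 12.430
ΔΔCt = 12.430 − 9.590 = 2.840
Fold change = 2^(−2.840) = 0.1397

0.140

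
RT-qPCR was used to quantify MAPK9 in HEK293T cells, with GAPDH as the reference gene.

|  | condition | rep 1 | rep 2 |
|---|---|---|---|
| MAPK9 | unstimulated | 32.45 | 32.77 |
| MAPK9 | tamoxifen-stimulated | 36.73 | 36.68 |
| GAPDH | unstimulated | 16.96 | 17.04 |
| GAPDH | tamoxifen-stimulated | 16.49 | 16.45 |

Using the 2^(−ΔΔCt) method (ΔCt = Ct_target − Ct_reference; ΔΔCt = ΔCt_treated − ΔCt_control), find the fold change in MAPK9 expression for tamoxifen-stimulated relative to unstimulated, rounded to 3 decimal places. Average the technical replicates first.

Mean Ct: MAPK9 unstimulated 32.610; MAPK9 tamoxifen-stimulated 36.705; GAPDH unstimulated 17.000; GAPDH tamoxifen-stimulated 16.470
ΔCt(unstimulated) = 32.610 − 17.000 = 15.610
ΔCt(tamoxifen-stimulated) = 36.705 − 16.470 = 20.235
ΔΔCt = 20.235 − 15.610 = 4.625
Fold change = 2^(−4.625) = 0.0405

0.041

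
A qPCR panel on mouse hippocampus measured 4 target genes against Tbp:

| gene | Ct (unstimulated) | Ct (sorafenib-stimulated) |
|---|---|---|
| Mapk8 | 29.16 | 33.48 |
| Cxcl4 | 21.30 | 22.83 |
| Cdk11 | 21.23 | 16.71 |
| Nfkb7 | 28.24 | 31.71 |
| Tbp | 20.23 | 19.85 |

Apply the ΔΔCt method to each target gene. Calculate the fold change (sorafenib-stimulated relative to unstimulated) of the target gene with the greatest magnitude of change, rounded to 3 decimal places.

0.038

Mapk8: ΔΔCt = (33.48−19.85) − (29.16−20.23) = 13.63 − 8.93 = 4.70; fold change = 2^-4.70 = 0.038
Cxcl4: ΔΔCt = (22.83−19.85) − (21.30−20.23) = 2.98 − 1.07 = 1.91; fold change = 2^-1.91 = 0.266
Cdk11: ΔΔCt = (16.71−19.85) − (21.23−20.23) = -3.14 − 1.00 = -4.14; fold change = 2^4.14 = 17.630
Nfkb7: ΔΔCt = (31.71−19.85) − (28.24−20.23) = 11.86 − 8.01 = 3.85; fold change = 2^-3.85 = 0.069
Mapk8 has the largest |ΔΔCt| = 4.70.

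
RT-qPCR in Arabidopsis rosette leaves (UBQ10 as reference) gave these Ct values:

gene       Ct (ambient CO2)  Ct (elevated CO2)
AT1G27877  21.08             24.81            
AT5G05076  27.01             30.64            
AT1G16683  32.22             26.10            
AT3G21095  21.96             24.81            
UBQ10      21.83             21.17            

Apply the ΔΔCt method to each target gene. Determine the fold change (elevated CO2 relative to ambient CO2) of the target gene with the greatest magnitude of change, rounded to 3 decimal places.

AT1G27877: ΔΔCt = (24.81−21.17) − (21.08−21.83) = 3.64 − (-0.75) = 4.39; fold change = 2^-4.39 = 0.048
AT5G05076: ΔΔCt = (30.64−21.17) − (27.01−21.83) = 9.47 − 5.18 = 4.29; fold change = 2^-4.29 = 0.051
AT1G16683: ΔΔCt = (26.10−21.17) − (32.22−21.83) = 4.93 − 10.39 = -5.46; fold change = 2^5.46 = 44.017
AT3G21095: ΔΔCt = (24.81−21.17) − (21.96−21.83) = 3.64 − 0.13 = 3.51; fold change = 2^-3.51 = 0.088
AT1G16683 has the largest |ΔΔCt| = 5.46.

44.017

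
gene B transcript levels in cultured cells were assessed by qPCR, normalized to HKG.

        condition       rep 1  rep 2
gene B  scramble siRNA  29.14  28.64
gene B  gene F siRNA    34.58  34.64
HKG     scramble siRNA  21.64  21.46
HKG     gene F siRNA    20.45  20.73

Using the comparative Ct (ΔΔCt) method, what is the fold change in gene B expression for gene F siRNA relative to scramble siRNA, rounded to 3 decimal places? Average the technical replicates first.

0.010

Mean Ct: gene B scramble siRNA 28.890; gene B gene F siRNA 34.610; HKG scramble siRNA 21.550; HKG gene F siRNA 20.590
ΔCt(scramble siRNA) = 28.890 − 21.550 = 7.340
ΔCt(gene F siRNA) = 34.610 − 20.590 = 14.020
ΔΔCt = 14.020 − 7.340 = 6.680
Fold change = 2^(−6.680) = 0.0098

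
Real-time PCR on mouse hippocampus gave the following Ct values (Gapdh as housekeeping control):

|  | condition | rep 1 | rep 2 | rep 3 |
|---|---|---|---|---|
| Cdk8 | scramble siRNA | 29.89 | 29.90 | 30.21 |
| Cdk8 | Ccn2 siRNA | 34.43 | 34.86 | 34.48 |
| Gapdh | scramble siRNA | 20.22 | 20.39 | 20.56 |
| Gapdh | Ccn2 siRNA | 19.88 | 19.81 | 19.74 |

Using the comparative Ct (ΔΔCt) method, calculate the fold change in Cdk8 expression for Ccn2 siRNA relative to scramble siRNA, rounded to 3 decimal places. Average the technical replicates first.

Mean Ct: Cdk8 scramble siRNA 30.000; Cdk8 Ccn2 siRNA 34.590; Gapdh scramble siRNA 20.390; Gapdh Ccn2 siRNA 19.810
ΔCt(scramble siRNA) = 30.000 − 20.390 = 9.610
ΔCt(Ccn2 siRNA) = 34.590 − 19.810 = 14.780
ΔΔCt = 14.780 − 9.610 = 5.170
Fold change = 2^(−5.170) = 0.0278

0.028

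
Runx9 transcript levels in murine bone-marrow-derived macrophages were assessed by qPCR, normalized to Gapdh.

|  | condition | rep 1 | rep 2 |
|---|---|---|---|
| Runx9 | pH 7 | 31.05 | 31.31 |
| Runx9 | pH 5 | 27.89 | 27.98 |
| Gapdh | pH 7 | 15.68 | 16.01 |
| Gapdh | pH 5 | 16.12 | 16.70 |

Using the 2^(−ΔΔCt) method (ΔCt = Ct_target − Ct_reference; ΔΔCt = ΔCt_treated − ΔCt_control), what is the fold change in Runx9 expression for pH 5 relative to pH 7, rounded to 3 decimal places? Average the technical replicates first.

Mean Ct: Runx9 pH 7 31.180; Runx9 pH 5 27.935; Gapdh pH 7 15.845; Gapdh pH 5 16.410
ΔCt(pH 7) = 31.180 − 15.845 = 15.335
ΔCt(pH 5) = 27.935 − 16.410 = 11.525
ΔΔCt = 11.525 − 15.335 = -3.810
Fold change = 2^(−(-3.810)) = 2^3.810 = 14.0257

14.026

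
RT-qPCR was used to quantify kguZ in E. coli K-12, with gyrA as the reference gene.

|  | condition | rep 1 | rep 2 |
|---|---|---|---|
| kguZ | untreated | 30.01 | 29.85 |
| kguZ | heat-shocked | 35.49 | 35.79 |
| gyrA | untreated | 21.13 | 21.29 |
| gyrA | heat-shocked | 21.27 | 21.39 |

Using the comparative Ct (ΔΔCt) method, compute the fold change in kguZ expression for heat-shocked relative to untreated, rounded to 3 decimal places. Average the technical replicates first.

Mean Ct: kguZ untreated 29.930; kguZ heat-shocked 35.640; gyrA untreated 21.210; gyrA heat-shocked 21.330
ΔCt(untreated) = 29.930 − 21.210 = 8.720
ΔCt(heat-shocked) = 35.640 − 21.330 = 14.310
ΔΔCt = 14.310 − 8.720 = 5.590
Fold change = 2^(−5.590) = 0.0208

0.021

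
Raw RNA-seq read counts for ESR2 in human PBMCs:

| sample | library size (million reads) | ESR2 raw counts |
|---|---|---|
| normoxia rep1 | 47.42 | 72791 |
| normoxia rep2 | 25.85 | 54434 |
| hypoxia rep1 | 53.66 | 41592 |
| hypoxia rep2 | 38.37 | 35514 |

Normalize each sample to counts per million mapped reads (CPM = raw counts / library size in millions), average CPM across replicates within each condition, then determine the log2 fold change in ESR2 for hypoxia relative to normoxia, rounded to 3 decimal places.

CPM(normoxia rep1) = 72791 / 47.42 = 1535.0274
CPM(normoxia rep2) = 54434 / 25.85 = 2105.7640
CPM(hypoxia rep1) = 41592 / 53.66 = 775.1025
CPM(hypoxia rep2) = 35514 / 38.37 = 925.5668
mean CPM(normoxia) = 1820.3957; mean CPM(hypoxia) = 850.3347
Fold change = 850.3347 / 1820.3957 = 0.46712
log2(0.46712) = -1.0981

-1.098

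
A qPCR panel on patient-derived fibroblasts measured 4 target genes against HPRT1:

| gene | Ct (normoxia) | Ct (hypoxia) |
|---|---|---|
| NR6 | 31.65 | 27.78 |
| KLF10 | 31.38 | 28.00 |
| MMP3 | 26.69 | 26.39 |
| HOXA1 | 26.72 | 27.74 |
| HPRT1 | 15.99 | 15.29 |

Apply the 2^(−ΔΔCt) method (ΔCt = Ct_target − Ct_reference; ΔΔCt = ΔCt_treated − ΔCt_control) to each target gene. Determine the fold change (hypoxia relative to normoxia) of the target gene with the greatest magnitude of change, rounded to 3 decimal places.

9.000

NR6: ΔΔCt = (27.78−15.29) − (31.65−15.99) = 12.49 − 15.66 = -3.17; fold change = 2^3.17 = 9.000
KLF10: ΔΔCt = (28.00−15.29) − (31.38−15.99) = 12.71 − 15.39 = -2.68; fold change = 2^2.68 = 6.409
MMP3: ΔΔCt = (26.39−15.29) − (26.69−15.99) = 11.10 − 10.70 = 0.40; fold change = 2^-0.40 = 0.758
HOXA1: ΔΔCt = (27.74−15.29) − (26.72−15.99) = 12.45 − 10.73 = 1.72; fold change = 2^-1.72 = 0.304
NR6 has the largest |ΔΔCt| = 3.17.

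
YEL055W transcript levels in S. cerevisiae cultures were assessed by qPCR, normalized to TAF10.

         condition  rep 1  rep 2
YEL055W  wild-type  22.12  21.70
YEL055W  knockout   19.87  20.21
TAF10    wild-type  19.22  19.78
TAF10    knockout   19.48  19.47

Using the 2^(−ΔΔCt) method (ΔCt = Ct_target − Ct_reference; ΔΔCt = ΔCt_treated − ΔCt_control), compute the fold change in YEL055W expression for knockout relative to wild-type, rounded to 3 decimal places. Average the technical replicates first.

Mean Ct: YEL055W wild-type 21.910; YEL055W knockout 20.040; TAF10 wild-type 19.500; TAF10 knockout 19.475
ΔCt(wild-type) = 21.910 − 19.500 = 2.410
ΔCt(knockout) = 20.040 − 19.475 = 0.565
ΔΔCt = 0.565 − 2.410 = -1.845
Fold change = 2^(−(-1.845)) = 2^1.845 = 3.5925

3.593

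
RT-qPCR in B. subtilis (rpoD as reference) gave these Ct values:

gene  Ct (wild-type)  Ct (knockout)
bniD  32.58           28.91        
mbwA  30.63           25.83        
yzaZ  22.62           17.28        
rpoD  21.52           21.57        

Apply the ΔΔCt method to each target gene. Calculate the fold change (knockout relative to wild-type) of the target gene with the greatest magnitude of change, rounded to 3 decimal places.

bniD: ΔΔCt = (28.91−21.57) − (32.58−21.52) = 7.34 − 11.06 = -3.72; fold change = 2^3.72 = 13.177
mbwA: ΔΔCt = (25.83−21.57) − (30.63−21.52) = 4.26 − 9.11 = -4.85; fold change = 2^4.85 = 28.840
yzaZ: ΔΔCt = (17.28−21.57) − (22.62−21.52) = -4.29 − 1.10 = -5.39; fold change = 2^5.39 = 41.933
yzaZ has the largest |ΔΔCt| = 5.39.

41.933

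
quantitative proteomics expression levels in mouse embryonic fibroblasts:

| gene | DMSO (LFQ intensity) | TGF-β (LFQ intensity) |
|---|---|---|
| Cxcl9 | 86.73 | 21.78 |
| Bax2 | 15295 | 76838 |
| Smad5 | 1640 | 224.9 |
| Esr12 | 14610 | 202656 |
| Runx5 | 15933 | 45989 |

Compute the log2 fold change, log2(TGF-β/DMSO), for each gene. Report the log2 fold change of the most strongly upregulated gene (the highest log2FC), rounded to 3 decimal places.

3.794

log2(21.78/86.73) = -1.994  (Cxcl9)
log2(76838/15295) = 2.329  (Bax2)
log2(224.9/1640) = -2.866  (Smad5)
log2(202656/14610) = 3.794  (Esr12)
log2(45989/15933) = 1.529  (Runx5)
Esr12 is most strongly upregulated.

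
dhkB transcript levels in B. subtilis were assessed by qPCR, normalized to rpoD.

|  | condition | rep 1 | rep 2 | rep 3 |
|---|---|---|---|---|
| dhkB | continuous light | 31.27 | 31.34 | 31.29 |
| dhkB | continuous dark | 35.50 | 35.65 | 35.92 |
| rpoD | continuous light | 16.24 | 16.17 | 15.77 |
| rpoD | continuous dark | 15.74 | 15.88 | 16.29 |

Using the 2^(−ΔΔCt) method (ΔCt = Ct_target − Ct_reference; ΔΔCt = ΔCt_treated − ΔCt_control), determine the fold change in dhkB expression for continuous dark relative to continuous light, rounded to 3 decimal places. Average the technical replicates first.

0.045

Mean Ct: dhkB continuous light 31.300; dhkB continuous dark 35.690; rpoD continuous light 16.060; rpoD continuous dark 15.970
ΔCt(continuous light) = 31.300 − 16.060 = 15.240
ΔCt(continuous dark) = 35.690 − 15.970 = 19.720
ΔΔCt = 19.720 − 15.240 = 4.480
Fold change = 2^(−4.480) = 0.0448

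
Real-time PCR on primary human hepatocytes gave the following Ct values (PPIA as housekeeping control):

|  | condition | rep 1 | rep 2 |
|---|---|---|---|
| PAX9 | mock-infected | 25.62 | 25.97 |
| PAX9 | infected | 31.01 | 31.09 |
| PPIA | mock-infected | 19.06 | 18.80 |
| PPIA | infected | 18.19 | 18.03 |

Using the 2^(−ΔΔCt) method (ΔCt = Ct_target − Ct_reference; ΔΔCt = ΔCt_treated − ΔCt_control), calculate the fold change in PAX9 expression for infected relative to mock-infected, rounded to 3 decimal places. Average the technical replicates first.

Mean Ct: PAX9 mock-infected 25.795; PAX9 infected 31.050; PPIA mock-infected 18.930; PPIA infected 18.110
ΔCt(mock-infected) = 25.795 − 18.930 = 6.865
ΔCt(infected) = 31.050 − 18.110 = 12.940
ΔΔCt = 12.940 − 6.865 = 6.075
Fold change = 2^(−6.075) = 0.0148

0.015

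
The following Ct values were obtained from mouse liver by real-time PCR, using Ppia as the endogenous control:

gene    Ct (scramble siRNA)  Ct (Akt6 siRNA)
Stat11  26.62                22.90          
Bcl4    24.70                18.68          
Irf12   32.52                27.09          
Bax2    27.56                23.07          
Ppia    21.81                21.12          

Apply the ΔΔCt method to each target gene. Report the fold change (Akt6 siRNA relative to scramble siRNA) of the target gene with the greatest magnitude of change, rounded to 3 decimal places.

40.224

Stat11: ΔΔCt = (22.90−21.12) − (26.62−21.81) = 1.78 − 4.81 = -3.03; fold change = 2^3.03 = 8.168
Bcl4: ΔΔCt = (18.68−21.12) − (24.70−21.81) = -2.44 − 2.89 = -5.33; fold change = 2^5.33 = 40.224
Irf12: ΔΔCt = (27.09−21.12) − (32.52−21.81) = 5.97 − 10.71 = -4.74; fold change = 2^4.74 = 26.723
Bax2: ΔΔCt = (23.07−21.12) − (27.56−21.81) = 1.95 − 5.75 = -3.80; fold change = 2^3.80 = 13.929
Bcl4 has the largest |ΔΔCt| = 5.33.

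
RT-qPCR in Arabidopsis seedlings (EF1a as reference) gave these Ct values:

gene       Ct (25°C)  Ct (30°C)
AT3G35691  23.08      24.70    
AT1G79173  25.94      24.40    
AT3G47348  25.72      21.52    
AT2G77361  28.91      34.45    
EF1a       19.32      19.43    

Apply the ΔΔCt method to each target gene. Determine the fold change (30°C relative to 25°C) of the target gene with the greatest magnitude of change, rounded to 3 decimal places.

0.023

AT3G35691: ΔΔCt = (24.70−19.43) − (23.08−19.32) = 5.27 − 3.76 = 1.51; fold change = 2^-1.51 = 0.351
AT1G79173: ΔΔCt = (24.40−19.43) − (25.94−19.32) = 4.97 − 6.62 = -1.65; fold change = 2^1.65 = 3.138
AT3G47348: ΔΔCt = (21.52−19.43) − (25.72−19.32) = 2.09 − 6.40 = -4.31; fold change = 2^4.31 = 19.835
AT2G77361: ΔΔCt = (34.45−19.43) − (28.91−19.32) = 15.02 − 9.59 = 5.43; fold change = 2^-5.43 = 0.023
AT2G77361 has the largest |ΔΔCt| = 5.43.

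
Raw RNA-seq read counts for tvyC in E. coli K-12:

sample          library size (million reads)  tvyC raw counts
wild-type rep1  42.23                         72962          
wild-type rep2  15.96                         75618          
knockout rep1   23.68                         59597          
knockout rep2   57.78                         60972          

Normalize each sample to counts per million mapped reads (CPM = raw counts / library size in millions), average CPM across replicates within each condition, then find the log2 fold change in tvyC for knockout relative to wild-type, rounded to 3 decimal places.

CPM(wild-type rep1) = 72962 / 42.23 = 1727.7291
CPM(wild-type rep2) = 75618 / 15.96 = 4737.9699
CPM(knockout rep1) = 59597 / 23.68 = 2516.7652
CPM(knockout rep2) = 60972 / 57.78 = 1055.2440
mean CPM(wild-type) = 3232.8495; mean CPM(knockout) = 1786.0046
Fold change = 1786.0046 / 3232.8495 = 0.55246
log2(0.55246) = -0.8561

-0.856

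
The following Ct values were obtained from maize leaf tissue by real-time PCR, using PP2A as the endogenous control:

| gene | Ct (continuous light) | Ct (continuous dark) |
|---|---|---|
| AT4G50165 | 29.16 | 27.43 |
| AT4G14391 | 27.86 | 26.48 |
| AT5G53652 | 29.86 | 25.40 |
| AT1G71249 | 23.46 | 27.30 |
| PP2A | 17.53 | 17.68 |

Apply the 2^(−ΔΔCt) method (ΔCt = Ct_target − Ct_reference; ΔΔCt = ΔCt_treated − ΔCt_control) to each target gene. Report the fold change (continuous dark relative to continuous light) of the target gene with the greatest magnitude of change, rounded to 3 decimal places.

24.420

AT4G50165: ΔΔCt = (27.43−17.68) − (29.16−17.53) = 9.75 − 11.63 = -1.88; fold change = 2^1.88 = 3.681
AT4G14391: ΔΔCt = (26.48−17.68) − (27.86−17.53) = 8.80 − 10.33 = -1.53; fold change = 2^1.53 = 2.888
AT5G53652: ΔΔCt = (25.40−17.68) − (29.86−17.53) = 7.72 − 12.33 = -4.61; fold change = 2^4.61 = 24.420
AT1G71249: ΔΔCt = (27.30−17.68) − (23.46−17.53) = 9.62 − 5.93 = 3.69; fold change = 2^-3.69 = 0.077
AT5G53652 has the largest |ΔΔCt| = 4.61.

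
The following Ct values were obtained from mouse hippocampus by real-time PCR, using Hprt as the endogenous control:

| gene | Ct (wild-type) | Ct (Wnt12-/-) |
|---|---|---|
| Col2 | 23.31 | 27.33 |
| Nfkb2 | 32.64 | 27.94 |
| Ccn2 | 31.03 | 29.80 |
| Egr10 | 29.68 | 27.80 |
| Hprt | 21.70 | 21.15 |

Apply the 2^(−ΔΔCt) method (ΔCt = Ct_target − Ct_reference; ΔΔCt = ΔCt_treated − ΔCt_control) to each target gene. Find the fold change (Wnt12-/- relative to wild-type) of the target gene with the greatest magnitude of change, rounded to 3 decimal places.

Col2: ΔΔCt = (27.33−21.15) − (23.31−21.70) = 6.18 − 1.61 = 4.57; fold change = 2^-4.57 = 0.042
Nfkb2: ΔΔCt = (27.94−21.15) − (32.64−21.70) = 6.79 − 10.94 = -4.15; fold change = 2^4.15 = 17.753
Ccn2: ΔΔCt = (29.80−21.15) − (31.03−21.70) = 8.65 − 9.33 = -0.68; fold change = 2^0.68 = 1.602
Egr10: ΔΔCt = (27.80−21.15) − (29.68−21.70) = 6.65 − 7.98 = -1.33; fold change = 2^1.33 = 2.514
Col2 has the largest |ΔΔCt| = 4.57.

0.042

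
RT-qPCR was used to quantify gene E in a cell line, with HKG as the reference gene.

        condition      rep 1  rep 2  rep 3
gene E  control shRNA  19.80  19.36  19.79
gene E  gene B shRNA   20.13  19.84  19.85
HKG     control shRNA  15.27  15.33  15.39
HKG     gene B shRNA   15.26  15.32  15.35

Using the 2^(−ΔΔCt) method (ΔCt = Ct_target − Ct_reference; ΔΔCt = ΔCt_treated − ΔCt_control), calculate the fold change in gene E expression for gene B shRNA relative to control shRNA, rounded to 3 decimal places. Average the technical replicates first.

Mean Ct: gene E control shRNA 19.650; gene E gene B shRNA 19.940; HKG control shRNA 15.330; HKG gene B shRNA 15.310
ΔCt(control shRNA) = 19.650 − 15.330 = 4.320
ΔCt(gene B shRNA) = 19.940 − 15.310 = 4.630
ΔΔCt = 4.630 − 4.320 = 0.310
Fold change = 2^(−0.310) = 0.8066

0.807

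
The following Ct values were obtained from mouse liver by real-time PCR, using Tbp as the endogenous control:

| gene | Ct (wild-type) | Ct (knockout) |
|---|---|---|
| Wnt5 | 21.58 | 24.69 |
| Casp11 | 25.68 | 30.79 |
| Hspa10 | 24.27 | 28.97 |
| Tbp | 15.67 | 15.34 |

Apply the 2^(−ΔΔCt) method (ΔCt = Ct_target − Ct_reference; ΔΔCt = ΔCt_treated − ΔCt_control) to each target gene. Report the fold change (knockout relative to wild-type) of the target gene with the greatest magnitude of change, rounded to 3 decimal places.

Wnt5: ΔΔCt = (24.69−15.34) − (21.58−15.67) = 9.35 − 5.91 = 3.44; fold change = 2^-3.44 = 0.092
Casp11: ΔΔCt = (30.79−15.34) − (25.68−15.67) = 15.45 − 10.01 = 5.44; fold change = 2^-5.44 = 0.023
Hspa10: ΔΔCt = (28.97−15.34) − (24.27−15.67) = 13.63 − 8.60 = 5.03; fold change = 2^-5.03 = 0.031
Casp11 has the largest |ΔΔCt| = 5.44.

0.023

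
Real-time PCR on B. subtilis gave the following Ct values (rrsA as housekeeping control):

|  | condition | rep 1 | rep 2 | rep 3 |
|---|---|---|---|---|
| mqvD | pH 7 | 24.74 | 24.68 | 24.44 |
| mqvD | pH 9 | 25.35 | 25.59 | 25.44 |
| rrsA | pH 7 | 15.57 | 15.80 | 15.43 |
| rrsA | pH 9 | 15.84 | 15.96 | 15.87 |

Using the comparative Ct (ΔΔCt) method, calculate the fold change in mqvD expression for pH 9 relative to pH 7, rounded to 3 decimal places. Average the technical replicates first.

Mean Ct: mqvD pH 7 24.620; mqvD pH 9 25.460; rrsA pH 7 15.600; rrsA pH 9 15.890
ΔCt(pH 7) = 24.620 − 15.600 = 9.020
ΔCt(pH 9) = 25.460 − 15.890 = 9.570
ΔΔCt = 9.570 − 9.020 = 0.550
Fold change = 2^(−0.550) = 0.6830

0.683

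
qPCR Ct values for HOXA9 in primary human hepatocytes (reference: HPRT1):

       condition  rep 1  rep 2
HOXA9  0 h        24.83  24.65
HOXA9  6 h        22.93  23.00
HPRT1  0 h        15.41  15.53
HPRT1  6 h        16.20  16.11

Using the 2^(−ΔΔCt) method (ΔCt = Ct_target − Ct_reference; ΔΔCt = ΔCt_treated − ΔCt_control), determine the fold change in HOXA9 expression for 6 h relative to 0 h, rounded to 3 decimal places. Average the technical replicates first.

Mean Ct: HOXA9 0 h 24.740; HOXA9 6 h 22.965; HPRT1 0 h 15.470; HPRT1 6 h 16.155
ΔCt(0 h) = 24.740 − 15.470 = 9.270
ΔCt(6 h) = 22.965 − 16.155 = 6.810
ΔΔCt = 6.810 − 9.270 = -2.460
Fold change = 2^(−(-2.460)) = 2^2.460 = 5.5022

5.502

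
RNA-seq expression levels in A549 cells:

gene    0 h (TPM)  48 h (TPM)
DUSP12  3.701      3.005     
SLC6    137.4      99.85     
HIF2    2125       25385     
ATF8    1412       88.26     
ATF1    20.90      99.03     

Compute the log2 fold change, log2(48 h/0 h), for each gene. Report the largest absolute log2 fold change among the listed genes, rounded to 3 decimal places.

log2(3.005/3.701) = -0.301  (DUSP12)
log2(99.85/137.4) = -0.461  (SLC6)
log2(25385/2125) = 3.578  (HIF2)
log2(88.26/1412) = -4.000  (ATF8)
log2(99.03/20.90) = 2.244  (ATF1)
The largest magnitude belongs to ATF8.

4.000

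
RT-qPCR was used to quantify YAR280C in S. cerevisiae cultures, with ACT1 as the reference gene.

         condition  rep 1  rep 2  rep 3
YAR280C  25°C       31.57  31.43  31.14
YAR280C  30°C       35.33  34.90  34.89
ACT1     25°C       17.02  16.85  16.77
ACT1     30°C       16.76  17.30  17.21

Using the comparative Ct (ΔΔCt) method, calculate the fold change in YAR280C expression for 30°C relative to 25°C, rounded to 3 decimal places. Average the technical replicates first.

0.092

Mean Ct: YAR280C 25°C 31.380; YAR280C 30°C 35.040; ACT1 25°C 16.880; ACT1 30°C 17.090
ΔCt(25°C) = 31.380 − 16.880 = 14.500
ΔCt(30°C) = 35.040 − 17.090 = 17.950
ΔΔCt = 17.950 − 14.500 = 3.450
Fold change = 2^(−3.450) = 0.0915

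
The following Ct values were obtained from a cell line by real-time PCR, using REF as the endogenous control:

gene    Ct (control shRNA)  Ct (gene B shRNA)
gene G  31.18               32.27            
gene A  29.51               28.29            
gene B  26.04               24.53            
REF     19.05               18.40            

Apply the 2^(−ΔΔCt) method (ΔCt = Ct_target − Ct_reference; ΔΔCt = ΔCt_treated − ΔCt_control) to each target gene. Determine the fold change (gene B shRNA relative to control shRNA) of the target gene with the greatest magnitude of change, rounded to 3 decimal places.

gene G: ΔΔCt = (32.27−18.40) − (31.18−19.05) = 13.87 − 12.13 = 1.74; fold change = 2^-1.74 = 0.299
gene A: ΔΔCt = (28.29−18.40) − (29.51−19.05) = 9.89 − 10.46 = -0.57; fold change = 2^0.57 = 1.485
gene B: ΔΔCt = (24.53−18.40) − (26.04−19.05) = 6.13 − 6.99 = -0.86; fold change = 2^0.86 = 1.815
gene G has the largest |ΔΔCt| = 1.74.

0.299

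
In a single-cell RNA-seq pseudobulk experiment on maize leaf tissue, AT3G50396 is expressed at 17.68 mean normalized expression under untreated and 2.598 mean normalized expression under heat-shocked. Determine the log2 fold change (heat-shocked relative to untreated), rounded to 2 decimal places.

-2.77

Fold change = 2.598 / 17.68 = 0.1469
log2(0.1469) = -2.767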